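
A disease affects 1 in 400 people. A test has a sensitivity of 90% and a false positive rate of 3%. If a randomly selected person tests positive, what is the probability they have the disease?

Let D = the rare event, + = positive/flagged.
P(D) = 1/400
P(+|D) = 90/100 = 9/10
P(+|D') = 3/100
P(+) = P(+|D)P(D) + P(+|D')P(D')
     = \frac{9}{10} × \frac{1}{400} + \frac{3}{100} × \frac{399}{400}
     = \frac{1287}{40000}
P(D|+) = P(+|D)P(D)/P(+) = \frac{10}{143}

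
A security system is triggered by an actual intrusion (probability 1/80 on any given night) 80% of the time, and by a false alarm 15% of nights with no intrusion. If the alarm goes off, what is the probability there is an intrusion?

Let D = the rare event, + = positive/flagged.
P(D) = 1/80
P(+|D) = 80/100 = 4/5
P(+|D') = 15/100 = 3/20
P(+) = P(+|D)P(D) + P(+|D')P(D')
     = \frac{4}{5} × \frac{1}{80} + \frac{3}{20} × \frac{79}{80}
     = \frac{253}{1600}
P(D|+) = P(+|D)P(D)/P(+) = \frac{16}{253}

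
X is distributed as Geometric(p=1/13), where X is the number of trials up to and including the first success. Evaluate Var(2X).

For X ~ Geometric(p=1/13), where X is the number of trials up to and including the first success:
Var(X) = 156
Var(2X) = (2)² × Var(X) = 4 × 156 = 624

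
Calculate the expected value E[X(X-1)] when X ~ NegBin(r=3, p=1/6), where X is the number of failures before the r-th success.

E[X(X-1)] = E[X² - X] = E[X²] - E[X]
E[X] = 15
E[X²] = Var(X) + (E[X])² = 90 + (15)² = 315
E[X(X-1)] = 315 - 15 = 300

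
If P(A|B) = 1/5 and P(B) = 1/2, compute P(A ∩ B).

By definition, P(A|B) = P(A ∩ B) / P(B)
So P(A ∩ B) = P(A|B) × P(B)
= 1/5 × 1/2
= 1/10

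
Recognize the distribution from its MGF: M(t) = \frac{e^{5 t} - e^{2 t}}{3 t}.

The MGF M(t) = \frac{e^{5 t} - e^{2 t}}{3 t} is the standard form for the Uniform distribution.
Comparing with the known MGF formula identifies: Uniform(2, 5)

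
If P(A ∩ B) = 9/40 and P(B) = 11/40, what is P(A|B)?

P(A|B) = P(A ∩ B) / P(B)
= (9/40) / (11/40)
= 9/11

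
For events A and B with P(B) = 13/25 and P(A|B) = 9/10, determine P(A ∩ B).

By definition, P(A|B) = P(A ∩ B) / P(B)
So P(A ∩ B) = P(A|B) × P(B)
= 9/10 × 13/25
= 117/250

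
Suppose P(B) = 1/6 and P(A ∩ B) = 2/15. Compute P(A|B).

P(A|B) = P(A ∩ B) / P(B)
= (2/15) / (1/6)
= 4/5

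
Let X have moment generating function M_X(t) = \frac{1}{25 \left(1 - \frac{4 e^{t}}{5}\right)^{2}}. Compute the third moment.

To find E[X^3], compute M^(3)(0):
M^(1)(t) = \frac{8 e^{t}}{125 \left(1 - \frac{4 e^{t}}{5}\right)^{3}}
M^(2)(t) = \frac{8 e^{t}}{125 \left(1 - \frac{4 e^{t}}{5}\right)^{3}} + \frac{96 e^{2 t}}{625 \left(1 - \frac{4 e^{t}}{5}\right)^{4}}
M^(3)(t) = \frac{8 e^{t}}{125 \left(1 - \frac{4 e^{t}}{5}\right)^{3}} + \frac{288 e^{2 t}}{625 \left(1 - \frac{4 e^{t}}{5}\right)^{4}} + \frac{1536 e^{3 t}}{3125 \left(1 - \frac{4 e^{t}}{5}\right)^{5}}
M^(3)(0) = 1832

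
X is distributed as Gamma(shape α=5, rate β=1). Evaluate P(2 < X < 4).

P(2 < X < 4) = ∫_{2}^{4} f(x) dx
where f(x) = \frac{x^{4} e^{- x}}{24}
= \frac{-103 + 21 e^{2}}{3 e^{4}}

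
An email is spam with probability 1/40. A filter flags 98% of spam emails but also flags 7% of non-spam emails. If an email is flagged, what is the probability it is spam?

Let D = the rare event, + = positive/flagged.
P(D) = 1/40
P(+|D) = 98/100 = 49/50
P(+|D') = 7/100
P(+) = P(+|D)P(D) + P(+|D')P(D')
     = \frac{49}{50} × \frac{1}{40} + \frac{7}{100} × \frac{39}{40}
     = \frac{371}{4000}
P(D|+) = P(+|D)P(D)/P(+) = \frac{14}{53}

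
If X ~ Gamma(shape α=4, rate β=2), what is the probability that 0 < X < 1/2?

P(0 < X < 1/2) = ∫_{0}^{1/2} f(x) dx
where f(x) = \frac{8 x^{3} e^{- 2 x}}{3}
= 1 - \frac{8}{3 e}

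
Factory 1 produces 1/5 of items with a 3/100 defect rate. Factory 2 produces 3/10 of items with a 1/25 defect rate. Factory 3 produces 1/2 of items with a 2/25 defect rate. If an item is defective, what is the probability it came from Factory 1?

Using Bayes' theorem:
P(F1) = 1/5, P(D|F1) = 3/100
P(F2) = 3/10, P(D|F2) = 1/25
P(F3) = 1/2, P(D|F3) = 2/25
P(D) = P(D|F1)P(F1) + P(D|F2)P(F2) + P(D|F3)P(F3)
     = \frac{29}{500}
P(F1|D) = P(D|F1)P(F1) / P(D)
= \frac{3}{29}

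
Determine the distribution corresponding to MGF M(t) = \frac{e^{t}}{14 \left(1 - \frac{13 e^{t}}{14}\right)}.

The MGF M(t) = \frac{e^{t}}{14 \left(1 - \frac{13 e^{t}}{14}\right)} is the standard form for the Geometric distribution.
Comparing with the known MGF formula identifies: Geometric(p=1/14), X = trial number of first success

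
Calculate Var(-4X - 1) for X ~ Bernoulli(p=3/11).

For X ~ Bernoulli(p=3/11):
Var(X) = \frac{24}{121}
Var(-4X - 1) = (-4)² × Var(X) = 16 × \frac{24}{121} = \frac{384}{121}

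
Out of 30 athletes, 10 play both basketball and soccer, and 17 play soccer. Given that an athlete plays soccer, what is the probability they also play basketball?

P(A ∩ B) = 10/30 = 1/3
P(B) = 17/30
P(A|B) = P(A ∩ B) / P(B) = (1/3) / (17/30) = 10/17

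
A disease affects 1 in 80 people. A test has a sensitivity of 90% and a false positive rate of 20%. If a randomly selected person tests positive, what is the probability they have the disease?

Let D = the rare event, + = positive/flagged.
P(D) = 1/80
P(+|D) = 90/100 = 9/10
P(+|D') = 20/100 = 1/5
P(+) = P(+|D)P(D) + P(+|D')P(D')
     = \frac{9}{10} × \frac{1}{80} + \frac{1}{5} × \frac{79}{80}
     = \frac{167}{800}
P(D|+) = P(+|D)P(D)/P(+) = \frac{9}{167}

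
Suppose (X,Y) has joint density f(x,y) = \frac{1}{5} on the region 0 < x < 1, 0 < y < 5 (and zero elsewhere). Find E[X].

f_X(x) = ∫_0^5 \frac{1}{5} dy = 1
E[X] = ∫_0^1 x × (1) dx = \frac{1}{2}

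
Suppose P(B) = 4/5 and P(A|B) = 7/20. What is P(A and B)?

By definition, P(A|B) = P(A ∩ B) / P(B)
So P(A ∩ B) = P(A|B) × P(B)
= 7/20 × 4/5
= 7/25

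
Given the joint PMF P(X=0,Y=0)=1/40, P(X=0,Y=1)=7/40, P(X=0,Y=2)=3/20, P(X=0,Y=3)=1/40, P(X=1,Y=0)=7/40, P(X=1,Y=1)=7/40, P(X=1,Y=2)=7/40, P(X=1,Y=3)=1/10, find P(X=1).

P(X=1) = P(X=1,Y=0) + P(X=1,Y=1) + P(X=1,Y=2) + P(X=1,Y=3)
= 7/40 + 7/40 + 7/40 + 1/10
= 5/8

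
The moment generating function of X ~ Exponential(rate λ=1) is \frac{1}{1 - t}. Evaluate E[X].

To find E[X], compute M^(1)(0):
M^(1)(t) = \frac{1}{\left(1 - t\right)^{2}}
M^(1)(0) = 1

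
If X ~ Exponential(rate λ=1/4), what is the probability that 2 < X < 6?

P(2 < X < 6) = ∫_{2}^{6} f(x) dx
where f(x) = \frac{e^{- \frac{x}{4}}}{4}
= - \frac{1 - e}{e^{\frac{3}{2}}}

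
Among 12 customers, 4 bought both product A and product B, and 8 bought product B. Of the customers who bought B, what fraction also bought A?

P(A ∩ B) = 4/12 = 1/3
P(B) = 8/12 = 2/3
P(A|B) = P(A ∩ B) / P(B) = (1/3) / (2/3) = 1/2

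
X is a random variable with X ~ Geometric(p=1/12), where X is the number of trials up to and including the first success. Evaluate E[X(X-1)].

E[X(X-1)] = E[X² - X] = E[X²] - E[X]
E[X] = 12
E[X²] = Var(X) + (E[X])² = 132 + (12)² = 276
E[X(X-1)] = 276 - 12 = 264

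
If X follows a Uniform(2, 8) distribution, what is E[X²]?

Using the identity E[X²] = Var(X) + (E[X])²:
E[X] = 5
Var(X) = 3
E[X²] = 3 + (5)²
= 28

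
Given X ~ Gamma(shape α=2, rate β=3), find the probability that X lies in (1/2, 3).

P(1/2 < X < 3) = ∫_{1/2}^{3} f(x) dx
where f(x) = 9 x e^{- 3 x}
= - \frac{10}{e^{9}} + \frac{5}{2 e^{\frac{3}{2}}}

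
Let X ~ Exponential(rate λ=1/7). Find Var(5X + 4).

For X ~ Exponential(rate λ=1/7):
Var(X) = 49
Var(5X + 4) = (5)² × Var(X) = 25 × 49 = 1225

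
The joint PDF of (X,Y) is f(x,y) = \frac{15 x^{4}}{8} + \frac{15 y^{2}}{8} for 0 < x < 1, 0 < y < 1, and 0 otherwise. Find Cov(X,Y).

E[XY] = ∫∫ xy × f(x,y) dx dy = \frac{25}{64}
E[X] = \frac{5}{8}
E[Y] = \frac{21}{32}
Cov(X,Y) = E[XY] - E[X]E[Y] = - \frac{5}{256}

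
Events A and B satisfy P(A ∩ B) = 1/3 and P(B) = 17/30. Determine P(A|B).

P(A|B) = P(A ∩ B) / P(B)
= (1/3) / (17/30)
= 10/17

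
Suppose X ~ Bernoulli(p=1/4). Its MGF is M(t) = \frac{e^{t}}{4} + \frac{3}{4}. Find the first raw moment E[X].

To find E[X], compute M^(1)(0):
M^(1)(t) = \frac{e^{t}}{4}
M^(1)(0) = \frac{1}{4}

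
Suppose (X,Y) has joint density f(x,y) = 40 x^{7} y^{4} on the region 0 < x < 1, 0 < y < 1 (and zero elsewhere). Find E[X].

E[X] = ∫_0^1 ∫_0^1 x × f(x,y) dy dx
= ∫_0^1 ∫_0^1 x × (40 x^{7} y^{4}) dy dx
= \frac{8}{9}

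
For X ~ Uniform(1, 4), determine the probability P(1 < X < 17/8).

P(1 < X < 17/8) = ∫_{1}^{17/8} f(x) dx
where f(x) = \frac{1}{3}
= \frac{3}{8}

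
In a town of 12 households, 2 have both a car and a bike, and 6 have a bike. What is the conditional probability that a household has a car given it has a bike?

P(A ∩ B) = 2/12 = 1/6
P(B) = 6/12 = 1/2
P(A|B) = P(A ∩ B) / P(B) = (1/6) / (1/2) = 1/3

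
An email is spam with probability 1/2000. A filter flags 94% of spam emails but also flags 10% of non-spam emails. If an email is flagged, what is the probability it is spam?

Let D = the rare event, + = positive/flagged.
P(D) = 1/2000
P(+|D) = 94/100 = 47/50
P(+|D') = 10/100 = 1/10
P(+) = P(+|D)P(D) + P(+|D')P(D')
     = \frac{47}{50} × \frac{1}{2000} + \frac{1}{10} × \frac{1999}{2000}
     = \frac{5021}{50000}
P(D|+) = P(+|D)P(D)/P(+) = \frac{47}{10042}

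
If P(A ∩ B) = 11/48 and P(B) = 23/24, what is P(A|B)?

P(A|B) = P(A ∩ B) / P(B)
= (11/48) / (23/24)
= 11/46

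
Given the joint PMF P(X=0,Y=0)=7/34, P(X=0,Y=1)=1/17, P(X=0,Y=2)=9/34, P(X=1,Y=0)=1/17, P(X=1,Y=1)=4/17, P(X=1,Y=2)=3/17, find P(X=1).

P(X=1) = P(X=1,Y=0) + P(X=1,Y=1) + P(X=1,Y=2)
= 1/17 + 4/17 + 3/17
= 8/17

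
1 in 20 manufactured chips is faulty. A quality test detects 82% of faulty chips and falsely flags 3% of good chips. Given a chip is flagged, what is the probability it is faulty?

Let D = the rare event, + = positive/flagged.
P(D) = 1/20
P(+|D) = 82/100 = 41/50
P(+|D') = 3/100
P(+) = P(+|D)P(D) + P(+|D')P(D')
     = \frac{41}{50} × \frac{1}{20} + \frac{3}{100} × \frac{19}{20}
     = \frac{139}{2000}
P(D|+) = P(+|D)P(D)/P(+) = \frac{82}{139}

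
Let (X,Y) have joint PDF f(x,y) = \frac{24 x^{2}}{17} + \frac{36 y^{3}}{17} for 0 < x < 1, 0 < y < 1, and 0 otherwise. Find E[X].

E[X] = ∫_0^1 ∫_0^1 x × f(x,y) dy dx
= ∫_0^1 ∫_0^1 x × (\frac{24 x^{2}}{17} + \frac{36 y^{3}}{17}) dy dx
= \frac{21}{34}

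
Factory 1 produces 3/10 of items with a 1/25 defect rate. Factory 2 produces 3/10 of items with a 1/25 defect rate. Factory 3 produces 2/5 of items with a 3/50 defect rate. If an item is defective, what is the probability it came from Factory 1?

Using Bayes' theorem:
P(F1) = 3/10, P(D|F1) = 1/25
P(F2) = 3/10, P(D|F2) = 1/25
P(F3) = 2/5, P(D|F3) = 3/50
P(D) = P(D|F1)P(F1) + P(D|F2)P(F2) + P(D|F3)P(F3)
     = \frac{6}{125}
P(F1|D) = P(D|F1)P(F1) / P(D)
= \frac{1}{4}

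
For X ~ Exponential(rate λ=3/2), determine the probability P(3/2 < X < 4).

P(3/2 < X < 4) = ∫_{3/2}^{4} f(x) dx
where f(x) = \frac{3 e^{- \frac{3 x}{2}}}{2}
= - \frac{1}{e^{6}} + e^{- \frac{9}{4}}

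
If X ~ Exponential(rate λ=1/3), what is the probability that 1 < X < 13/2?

P(1 < X < 13/2) = ∫_{1}^{13/2} f(x) dx
where f(x) = \frac{e^{- \frac{x}{3}}}{3}
= - \frac{1}{e^{\frac{13}{6}}} + e^{- \frac{1}{3}}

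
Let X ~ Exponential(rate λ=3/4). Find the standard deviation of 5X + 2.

For X ~ Exponential(rate λ=3/4):
Var(X) = \frac{16}{9}
SD(X) = √(Var(X)) = √(\frac{16}{9}) = \frac{4}{3}
SD(5X + 2) = |5| × SD(X) = 5 × \frac{4}{3} = \frac{20}{3}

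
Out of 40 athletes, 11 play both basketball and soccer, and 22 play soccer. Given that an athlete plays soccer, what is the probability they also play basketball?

P(A ∩ B) = 11/40
P(B) = 22/40 = 11/20
P(A|B) = P(A ∩ B) / P(B) = (11/40) / (11/20) = 1/2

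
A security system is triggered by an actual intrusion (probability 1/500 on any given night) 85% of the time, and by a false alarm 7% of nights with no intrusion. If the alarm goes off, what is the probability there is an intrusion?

Let D = the rare event, + = positive/flagged.
P(D) = 1/500
P(+|D) = 85/100 = 17/20
P(+|D') = 7/100
P(+) = P(+|D)P(D) + P(+|D')P(D')
     = \frac{17}{20} × \frac{1}{500} + \frac{7}{100} × \frac{499}{500}
     = \frac{1789}{25000}
P(D|+) = P(+|D)P(D)/P(+) = \frac{85}{3578}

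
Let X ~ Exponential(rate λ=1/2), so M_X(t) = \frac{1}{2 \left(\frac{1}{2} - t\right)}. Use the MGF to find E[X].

To find E[X], compute M^(1)(0):
M^(1)(t) = \frac{1}{2 \left(\frac{1}{2} - t\right)^{2}}
M^(1)(0) = 2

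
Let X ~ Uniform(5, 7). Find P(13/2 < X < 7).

P(13/2 < X < 7) = ∫_{13/2}^{7} f(x) dx
where f(x) = \frac{1}{2}
= \frac{1}{4}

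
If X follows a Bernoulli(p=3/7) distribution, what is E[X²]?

Using the identity E[X²] = Var(X) + (E[X])²:
E[X] = \frac{3}{7}
Var(X) = \frac{12}{49}
E[X²] = \frac{12}{49} + (\frac{3}{7})²
= \frac{3}{7}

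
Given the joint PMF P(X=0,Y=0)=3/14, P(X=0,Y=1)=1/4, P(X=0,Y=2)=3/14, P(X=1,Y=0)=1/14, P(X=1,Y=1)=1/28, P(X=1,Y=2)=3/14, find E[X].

First find marginal of X:
P(X=0) = 19/28
P(X=1) = 9/28
E[X] = 0 × 19/28 + 1 × 9/28 = 9/28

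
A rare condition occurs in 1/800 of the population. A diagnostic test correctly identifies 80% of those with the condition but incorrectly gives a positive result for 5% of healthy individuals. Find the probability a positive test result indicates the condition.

Let D = the rare event, + = positive/flagged.
P(D) = 1/800
P(+|D) = 80/100 = 4/5
P(+|D') = 5/100 = 1/20
P(+) = P(+|D)P(D) + P(+|D')P(D')
     = \frac{4}{5} × \frac{1}{800} + \frac{1}{20} × \frac{799}{800}
     = \frac{163}{3200}
P(D|+) = P(+|D)P(D)/P(+) = \frac{16}{815}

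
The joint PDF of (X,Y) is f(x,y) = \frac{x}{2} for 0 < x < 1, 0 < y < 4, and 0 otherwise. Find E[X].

f_X(x) = ∫_0^4 \frac{x}{2} dy = 2 x
E[X] = ∫_0^1 x × (2 x) dx = \frac{2}{3}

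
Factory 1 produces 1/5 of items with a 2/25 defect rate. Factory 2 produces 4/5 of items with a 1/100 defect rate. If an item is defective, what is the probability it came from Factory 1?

Using Bayes' theorem:
P(F1) = 1/5, P(D|F1) = 2/25
P(F2) = 4/5, P(D|F2) = 1/100
P(D) = P(D|F1)P(F1) + P(D|F2)P(F2)
     = \frac{3}{125}
P(F1|D) = P(D|F1)P(F1) / P(D)
= \frac{2}{3}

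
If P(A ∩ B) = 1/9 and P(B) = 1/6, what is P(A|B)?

P(A|B) = P(A ∩ B) / P(B)
= (1/9) / (1/6)
= 2/3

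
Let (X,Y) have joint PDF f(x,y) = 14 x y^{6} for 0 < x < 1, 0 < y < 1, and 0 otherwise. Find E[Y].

E[Y] = ∫_0^1 ∫_0^1 y × f(x,y) dx dy
= \frac{7}{8}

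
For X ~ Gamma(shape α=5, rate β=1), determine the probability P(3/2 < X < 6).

P(3/2 < X < 6) = ∫_{3/2}^{6} f(x) dx
where f(x) = \frac{x^{4} e^{- x}}{24}
= - \frac{115}{e^{6}} + \frac{563}{128 e^{\frac{3}{2}}}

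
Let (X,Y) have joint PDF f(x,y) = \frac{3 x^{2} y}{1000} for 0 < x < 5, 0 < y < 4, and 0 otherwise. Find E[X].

f_X(x) = ∫_0^4 \frac{3 x^{2} y}{1000} dy = \frac{3 x^{2}}{125}
E[X] = ∫_0^5 x × (\frac{3 x^{2}}{125}) dx = \frac{15}{4}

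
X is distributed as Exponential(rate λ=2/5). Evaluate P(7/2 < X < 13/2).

P(7/2 < X < 13/2) = ∫_{7/2}^{13/2} f(x) dx
where f(x) = \frac{2 e^{- \frac{2 x}{5}}}{5}
= - \frac{1 - e^{\frac{6}{5}}}{e^{\frac{13}{5}}}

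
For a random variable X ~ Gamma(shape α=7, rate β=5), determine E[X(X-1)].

E[X(X-1)] = E[X² - X] = E[X²] - E[X]
E[X] = \frac{7}{5}
E[X²] = Var(X) + (E[X])² = \frac{7}{25} + (\frac{7}{5})² = \frac{56}{25}
E[X(X-1)] = \frac{56}{25} - \frac{7}{5} = \frac{21}{25}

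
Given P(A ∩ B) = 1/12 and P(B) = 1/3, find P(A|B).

P(A|B) = P(A ∩ B) / P(B)
= (1/12) / (1/3)
= 1/4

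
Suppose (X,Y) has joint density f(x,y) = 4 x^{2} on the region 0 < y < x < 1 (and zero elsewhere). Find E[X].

f_X(x) = ∫_0^x 4 x^{2} dy = 4 x^{3}
E[X] = ∫_0^1 x × (4 x^{3}) dx = \frac{4}{5}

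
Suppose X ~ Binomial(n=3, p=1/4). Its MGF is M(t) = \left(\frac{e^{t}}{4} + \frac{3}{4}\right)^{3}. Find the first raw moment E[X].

To find E[X], compute M^(1)(0):
M^(1)(t) = \frac{3 \left(\frac{e^{t}}{4} + \frac{3}{4}\right)^{2} e^{t}}{4}
M^(1)(0) = \frac{3}{4}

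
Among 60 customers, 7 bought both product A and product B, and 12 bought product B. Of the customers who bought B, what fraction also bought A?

P(A ∩ B) = 7/60
P(B) = 12/60 = 1/5
P(A|B) = P(A ∩ B) / P(B) = (7/60) / (1/5) = 7/12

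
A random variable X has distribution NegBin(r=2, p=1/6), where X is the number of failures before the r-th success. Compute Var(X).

For X ~ NegBin(r=2, p=1/6), where X is the number of failures before the r-th success:
Var(X) = 60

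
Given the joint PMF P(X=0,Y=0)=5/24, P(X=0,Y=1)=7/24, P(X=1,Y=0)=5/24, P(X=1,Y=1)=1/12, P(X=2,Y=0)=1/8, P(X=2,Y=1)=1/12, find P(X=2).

P(X=2) = P(X=2,Y=0) + P(X=2,Y=1)
= 1/8 + 1/12
= 5/24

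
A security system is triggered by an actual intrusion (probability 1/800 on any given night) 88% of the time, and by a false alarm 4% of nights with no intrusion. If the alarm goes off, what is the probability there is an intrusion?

Let D = the rare event, + = positive/flagged.
P(D) = 1/800
P(+|D) = 88/100 = 22/25
P(+|D') = 4/100 = 1/25
P(+) = P(+|D)P(D) + P(+|D')P(D')
     = \frac{22}{25} × \frac{1}{800} + \frac{1}{25} × \frac{799}{800}
     = \frac{821}{20000}
P(D|+) = P(+|D)P(D)/P(+) = \frac{22}{821}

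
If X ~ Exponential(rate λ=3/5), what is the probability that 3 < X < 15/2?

P(3 < X < 15/2) = ∫_{3}^{15/2} f(x) dx
where f(x) = \frac{3 e^{- \frac{3 x}{5}}}{5}
= - \frac{1}{e^{\frac{9}{2}}} + e^{- \frac{9}{5}}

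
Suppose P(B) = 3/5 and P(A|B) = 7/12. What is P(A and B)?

By definition, P(A|B) = P(A ∩ B) / P(B)
So P(A ∩ B) = P(A|B) × P(B)
= 7/12 × 3/5
= 7/20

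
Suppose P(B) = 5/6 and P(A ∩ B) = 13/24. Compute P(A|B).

P(A|B) = P(A ∩ B) / P(B)
= (13/24) / (5/6)
= 13/20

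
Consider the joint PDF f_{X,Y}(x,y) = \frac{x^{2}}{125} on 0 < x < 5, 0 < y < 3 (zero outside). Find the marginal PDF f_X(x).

f_X(x) = ∫_0^3 f(x,y) dy
= ∫_0^3 \frac{x^{2}}{125} dy
= \frac{3 x^{2}}{125} for 0 < x < 5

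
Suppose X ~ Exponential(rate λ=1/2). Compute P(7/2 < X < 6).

P(7/2 < X < 6) = ∫_{7/2}^{6} f(x) dx
where f(x) = \frac{e^{- \frac{x}{2}}}{2}
= - \frac{1}{e^{3}} + e^{- \frac{7}{4}}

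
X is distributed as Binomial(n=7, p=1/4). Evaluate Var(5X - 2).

For X ~ Binomial(n=7, p=1/4):
Var(X) = \frac{21}{16}
Var(5X - 2) = (5)² × Var(X) = 25 × \frac{21}{16} = \frac{525}{16}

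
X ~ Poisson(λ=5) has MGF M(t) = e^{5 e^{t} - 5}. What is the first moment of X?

To find E[X], compute M^(1)(0):
M^(1)(t) = 5 e^{t} e^{5 e^{t} - 5}
M^(1)(0) = 5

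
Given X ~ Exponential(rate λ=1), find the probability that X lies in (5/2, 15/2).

P(5/2 < X < 15/2) = ∫_{5/2}^{15/2} f(x) dx
where f(x) = e^{- x}
= - \frac{1 - e^{5}}{e^{\frac{15}{2}}}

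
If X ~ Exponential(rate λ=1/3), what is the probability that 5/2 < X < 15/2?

P(5/2 < X < 15/2) = ∫_{5/2}^{15/2} f(x) dx
where f(x) = \frac{e^{- \frac{x}{3}}}{3}
= - \frac{1}{e^{\frac{5}{2}}} + e^{- \frac{5}{6}}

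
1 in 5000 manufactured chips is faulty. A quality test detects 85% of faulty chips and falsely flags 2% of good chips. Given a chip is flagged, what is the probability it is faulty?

Let D = the rare event, + = positive/flagged.
P(D) = 1/5000
P(+|D) = 85/100 = 17/20
P(+|D') = 2/100 = 1/50
P(+) = P(+|D)P(D) + P(+|D')P(D')
     = \frac{17}{20} × \frac{1}{5000} + \frac{1}{50} × \frac{4999}{5000}
     = \frac{10083}{500000}
P(D|+) = P(+|D)P(D)/P(+) = \frac{85}{10083}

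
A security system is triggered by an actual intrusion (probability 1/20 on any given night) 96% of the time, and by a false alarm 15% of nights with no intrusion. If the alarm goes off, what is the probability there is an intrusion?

Let D = the rare event, + = positive/flagged.
P(D) = 1/20
P(+|D) = 96/100 = 24/25
P(+|D') = 15/100 = 3/20
P(+) = P(+|D)P(D) + P(+|D')P(D')
     = \frac{24}{25} × \frac{1}{20} + \frac{3}{20} × \frac{19}{20}
     = \frac{381}{2000}
P(D|+) = P(+|D)P(D)/P(+) = \frac{32}{127}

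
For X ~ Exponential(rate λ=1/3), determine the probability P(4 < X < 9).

P(4 < X < 9) = ∫_{4}^{9} f(x) dx
where f(x) = \frac{e^{- \frac{x}{3}}}{3}
= - \frac{1}{e^{3}} + e^{- \frac{4}{3}}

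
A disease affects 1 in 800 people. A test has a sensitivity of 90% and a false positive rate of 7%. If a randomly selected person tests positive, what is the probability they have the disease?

Let D = the rare event, + = positive/flagged.
P(D) = 1/800
P(+|D) = 90/100 = 9/10
P(+|D') = 7/100
P(+) = P(+|D)P(D) + P(+|D')P(D')
     = \frac{9}{10} × \frac{1}{800} + \frac{7}{100} × \frac{799}{800}
     = \frac{5683}{80000}
P(D|+) = P(+|D)P(D)/P(+) = \frac{90}{5683}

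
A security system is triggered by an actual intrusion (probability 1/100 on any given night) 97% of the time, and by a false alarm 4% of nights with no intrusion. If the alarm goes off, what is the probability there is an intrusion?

Let D = the rare event, + = positive/flagged.
P(D) = 1/100
P(+|D) = 97/100
P(+|D') = 4/100 = 1/25
P(+) = P(+|D)P(D) + P(+|D')P(D')
     = \frac{97}{100} × \frac{1}{100} + \frac{1}{25} × \frac{99}{100}
     = \frac{493}{10000}
P(D|+) = P(+|D)P(D)/P(+) = \frac{97}{493}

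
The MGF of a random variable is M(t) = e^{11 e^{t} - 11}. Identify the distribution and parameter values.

The MGF M(t) = e^{11 e^{t} - 11} is the standard form for the Poisson distribution.
Comparing with the known MGF formula identifies: Poisson(λ=11)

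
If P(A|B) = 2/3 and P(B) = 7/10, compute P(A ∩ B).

By definition, P(A|B) = P(A ∩ B) / P(B)
So P(A ∩ B) = P(A|B) × P(B)
= 2/3 × 7/10
= 7/15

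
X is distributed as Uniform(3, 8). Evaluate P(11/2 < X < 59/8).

P(11/2 < X < 59/8) = ∫_{11/2}^{59/8} f(x) dx
where f(x) = \frac{1}{5}
= \frac{3}{8}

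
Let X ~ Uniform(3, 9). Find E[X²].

Using the identity E[X²] = Var(X) + (E[X])²:
E[X] = 6
Var(X) = 3
E[X²] = 3 + (6)²
= 39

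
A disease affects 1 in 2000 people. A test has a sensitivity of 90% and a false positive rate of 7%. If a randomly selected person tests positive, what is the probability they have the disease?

Let D = the rare event, + = positive/flagged.
P(D) = 1/2000
P(+|D) = 90/100 = 9/10
P(+|D') = 7/100
P(+) = P(+|D)P(D) + P(+|D')P(D')
     = \frac{9}{10} × \frac{1}{2000} + \frac{7}{100} × \frac{1999}{2000}
     = \frac{14083}{200000}
P(D|+) = P(+|D)P(D)/P(+) = \frac{90}{14083}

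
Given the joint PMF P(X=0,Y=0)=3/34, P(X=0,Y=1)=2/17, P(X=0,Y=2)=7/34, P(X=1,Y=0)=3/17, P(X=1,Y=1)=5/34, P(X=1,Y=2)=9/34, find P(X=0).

P(X=0) = P(X=0,Y=0) + P(X=0,Y=1) + P(X=0,Y=2)
= 3/34 + 2/17 + 7/34
= 7/17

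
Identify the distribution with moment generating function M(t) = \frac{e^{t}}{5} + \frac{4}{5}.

The MGF M(t) = \frac{e^{t}}{5} + \frac{4}{5} is the standard form for the Bernoulli distribution.
Comparing with the known MGF formula identifies: Bernoulli(p=1/5)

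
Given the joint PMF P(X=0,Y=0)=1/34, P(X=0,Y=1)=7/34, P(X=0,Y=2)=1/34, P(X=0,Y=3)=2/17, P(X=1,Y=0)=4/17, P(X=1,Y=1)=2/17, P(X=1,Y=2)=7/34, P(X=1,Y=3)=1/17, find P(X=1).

P(X=1) = P(X=1,Y=0) + P(X=1,Y=1) + P(X=1,Y=2) + P(X=1,Y=3)
= 4/17 + 2/17 + 7/34 + 1/17
= 21/34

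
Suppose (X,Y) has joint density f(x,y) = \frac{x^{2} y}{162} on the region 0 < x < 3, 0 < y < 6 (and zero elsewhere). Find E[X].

f_X(x) = ∫_0^6 \frac{x^{2} y}{162} dy = \frac{x^{2}}{9}
E[X] = ∫_0^3 x × (\frac{x^{2}}{9}) dx = \frac{9}{4}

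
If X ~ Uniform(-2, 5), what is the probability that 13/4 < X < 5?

P(13/4 < X < 5) = ∫_{13/4}^{5} f(x) dx
where f(x) = \frac{1}{7}
= \frac{1}{4}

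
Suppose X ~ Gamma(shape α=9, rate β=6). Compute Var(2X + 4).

For X ~ Gamma(shape α=9, rate β=6):
Var(X) = \frac{1}{4}
Var(2X + 4) = (2)² × Var(X) = 4 × \frac{1}{4} = 1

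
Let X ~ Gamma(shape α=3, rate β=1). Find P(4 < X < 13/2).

P(4 < X < 13/2) = ∫_{4}^{13/2} f(x) dx
where f(x) = \frac{x^{2} e^{- x}}{2}
= - \frac{229}{8 e^{\frac{13}{2}}} + \frac{13}{e^{4}}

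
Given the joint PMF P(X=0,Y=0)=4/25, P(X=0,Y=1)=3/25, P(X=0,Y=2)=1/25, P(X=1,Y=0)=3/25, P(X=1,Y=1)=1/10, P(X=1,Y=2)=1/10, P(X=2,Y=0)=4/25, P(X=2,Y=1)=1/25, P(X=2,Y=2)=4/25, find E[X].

First find marginal of X:
P(X=0) = 8/25
P(X=1) = 8/25
P(X=2) = 9/25
E[X] = 0 × 8/25 + 1 × 8/25 + 2 × 9/25 = 26/25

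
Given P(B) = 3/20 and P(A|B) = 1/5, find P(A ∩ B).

By definition, P(A|B) = P(A ∩ B) / P(B)
So P(A ∩ B) = P(A|B) × P(B)
= 1/5 × 3/20
= 3/100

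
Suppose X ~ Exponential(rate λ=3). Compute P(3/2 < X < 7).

P(3/2 < X < 7) = ∫_{3/2}^{7} f(x) dx
where f(x) = 3 e^{- 3 x}
= - \frac{1}{e^{21}} + e^{- \frac{9}{2}}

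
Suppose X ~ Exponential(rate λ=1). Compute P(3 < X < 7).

P(3 < X < 7) = ∫_{3}^{7} f(x) dx
where f(x) = e^{- x}
= - \frac{1 - e^{4}}{e^{7}}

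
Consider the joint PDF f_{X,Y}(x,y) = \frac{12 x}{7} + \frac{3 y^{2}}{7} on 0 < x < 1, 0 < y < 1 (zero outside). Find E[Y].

E[Y] = ∫_0^1 ∫_0^1 y × f(x,y) dx dy
= \frac{15}{28}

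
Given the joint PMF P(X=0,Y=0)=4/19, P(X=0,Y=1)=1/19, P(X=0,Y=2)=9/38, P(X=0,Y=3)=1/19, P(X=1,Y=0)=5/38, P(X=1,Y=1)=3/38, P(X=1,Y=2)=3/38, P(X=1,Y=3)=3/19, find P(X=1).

P(X=1) = P(X=1,Y=0) + P(X=1,Y=1) + P(X=1,Y=2) + P(X=1,Y=3)
= 5/38 + 3/38 + 3/38 + 3/19
= 17/38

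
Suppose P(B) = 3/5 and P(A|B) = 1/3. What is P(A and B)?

By definition, P(A|B) = P(A ∩ B) / P(B)
So P(A ∩ B) = P(A|B) × P(B)
= 1/3 × 3/5
= 1/5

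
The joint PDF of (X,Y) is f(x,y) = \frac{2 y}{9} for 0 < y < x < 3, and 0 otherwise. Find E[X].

f_X(x) = ∫_0^x \frac{2 y}{9} dy = \frac{x^{2}}{9}
E[X] = ∫_0^3 x × (\frac{x^{2}}{9}) dx = \frac{9}{4}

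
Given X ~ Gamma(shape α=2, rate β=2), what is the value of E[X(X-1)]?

E[X(X-1)] = E[X² - X] = E[X²] - E[X]
E[X] = 1
E[X²] = Var(X) + (E[X])² = \frac{1}{2} + (1)² = \frac{3}{2}
E[X(X-1)] = \frac{3}{2} - 1 = \frac{1}{2}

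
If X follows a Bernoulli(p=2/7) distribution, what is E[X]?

For X ~ Bernoulli(p=2/7), the expected value is:
E[X] = \frac{2}{7}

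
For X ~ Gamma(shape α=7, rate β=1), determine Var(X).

For X ~ Gamma(shape α=7, rate β=1):
Var(X) = 7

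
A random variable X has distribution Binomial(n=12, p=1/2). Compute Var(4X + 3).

For X ~ Binomial(n=12, p=1/2):
Var(X) = 3
Var(4X + 3) = (4)² × Var(X) = 16 × 3 = 48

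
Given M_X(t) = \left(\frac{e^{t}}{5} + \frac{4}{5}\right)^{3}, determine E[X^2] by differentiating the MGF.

To find E[X^2], compute M^(2)(0):
M^(1)(t) = \frac{3 \left(\frac{e^{t}}{5} + \frac{4}{5}\right)^{2} e^{t}}{5}
M^(2)(t) = \frac{3 \left(\frac{e^{t}}{5} + \frac{4}{5}\right)^{2} e^{t}}{5} + \frac{6 \left(\frac{e^{t}}{5} + \frac{4}{5}\right) e^{2 t}}{25}
M^(2)(0) = \frac{21}{25}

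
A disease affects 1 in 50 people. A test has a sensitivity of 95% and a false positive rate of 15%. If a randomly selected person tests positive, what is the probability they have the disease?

Let D = the rare event, + = positive/flagged.
P(D) = 1/50
P(+|D) = 95/100 = 19/20
P(+|D') = 15/100 = 3/20
P(+) = P(+|D)P(D) + P(+|D')P(D')
     = \frac{19}{20} × \frac{1}{50} + \frac{3}{20} × \frac{49}{50}
     = \frac{83}{500}
P(D|+) = P(+|D)P(D)/P(+) = \frac{19}{166}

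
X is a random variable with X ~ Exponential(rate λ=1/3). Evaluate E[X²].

Using the identity E[X²] = Var(X) + (E[X])²:
E[X] = 3
Var(X) = 9
E[X²] = 9 + (3)²
= 18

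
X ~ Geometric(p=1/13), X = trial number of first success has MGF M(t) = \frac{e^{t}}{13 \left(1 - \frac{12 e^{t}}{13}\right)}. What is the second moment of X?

To find E[X^2], compute M^(2)(0):
M^(1)(t) = \frac{e^{t}}{13 \left(1 - \frac{12 e^{t}}{13}\right)} + \frac{12 e^{2 t}}{169 \left(1 - \frac{12 e^{t}}{13}\right)^{2}}
M^(2)(t) = \frac{e^{t}}{13 \left(1 - \frac{12 e^{t}}{13}\right)} + \frac{36 e^{2 t}}{169 \left(1 - \frac{12 e^{t}}{13}\right)^{2}} + \frac{288 e^{3 t}}{2197 \left(1 - \frac{12 e^{t}}{13}\right)^{3}}
M^(2)(0) = 325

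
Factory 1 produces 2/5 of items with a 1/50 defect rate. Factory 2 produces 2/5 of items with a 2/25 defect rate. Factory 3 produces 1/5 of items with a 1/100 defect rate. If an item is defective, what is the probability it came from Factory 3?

Using Bayes' theorem:
P(F1) = 2/5, P(D|F1) = 1/50
P(F2) = 2/5, P(D|F2) = 2/25
P(F3) = 1/5, P(D|F3) = 1/100
P(D) = P(D|F1)P(F1) + P(D|F2)P(F2) + P(D|F3)P(F3)
     = \frac{21}{500}
P(F3|D) = P(D|F3)P(F3) / P(D)
= \frac{1}{21}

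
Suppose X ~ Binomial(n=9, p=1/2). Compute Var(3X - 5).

For X ~ Binomial(n=9, p=1/2):
Var(X) = \frac{9}{4}
Var(3X - 5) = (3)² × Var(X) = 9 × \frac{9}{4} = \frac{81}{4}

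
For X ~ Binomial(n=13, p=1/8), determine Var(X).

For X ~ Binomial(n=13, p=1/8):
Var(X) = \frac{91}{64}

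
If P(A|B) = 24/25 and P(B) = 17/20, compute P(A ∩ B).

By definition, P(A|B) = P(A ∩ B) / P(B)
So P(A ∩ B) = P(A|B) × P(B)
= 24/25 × 17/20
= 102/125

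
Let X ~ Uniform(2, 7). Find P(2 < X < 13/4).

P(2 < X < 13/4) = ∫_{2}^{13/4} f(x) dx
where f(x) = \frac{1}{5}
= \frac{1}{4}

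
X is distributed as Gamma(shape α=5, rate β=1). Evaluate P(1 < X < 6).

P(1 < X < 6) = ∫_{1}^{6} f(x) dx
where f(x) = \frac{x^{4} e^{- x}}{24}
= \frac{5 \left(-552 + 13 e^{5}\right)}{24 e^{6}}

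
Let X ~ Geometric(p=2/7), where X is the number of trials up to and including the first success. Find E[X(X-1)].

E[X(X-1)] = E[X² - X] = E[X²] - E[X]
E[X] = \frac{7}{2}
E[X²] = Var(X) + (E[X])² = \frac{35}{4} + (\frac{7}{2})² = 21
E[X(X-1)] = 21 - \frac{7}{2} = \frac{35}{2}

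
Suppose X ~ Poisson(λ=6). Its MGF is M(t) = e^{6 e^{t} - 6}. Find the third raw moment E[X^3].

To find E[X^3], compute M^(3)(0):
M^(1)(t) = 6 e^{t} e^{6 e^{t} - 6}
M^(2)(t) = 36 e^{2 t} e^{6 e^{t} - 6} + 6 e^{t} e^{6 e^{t} - 6}
M^(3)(t) = 216 e^{3 t} e^{6 e^{t} - 6} + 108 e^{2 t} e^{6 e^{t} - 6} + 6 e^{t} e^{6 e^{t} - 6}
M^(3)(0) = 330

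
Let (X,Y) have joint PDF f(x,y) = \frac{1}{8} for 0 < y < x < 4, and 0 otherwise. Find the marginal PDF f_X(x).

f_X(x) = ∫_0^x \frac{1}{8} dy = \frac{x}{8}
for 0 < x < 4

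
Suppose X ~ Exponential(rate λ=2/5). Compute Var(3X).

For X ~ Exponential(rate λ=2/5):
Var(X) = \frac{25}{4}
Var(3X) = (3)² × Var(X) = 9 × \frac{25}{4} = \frac{225}{4}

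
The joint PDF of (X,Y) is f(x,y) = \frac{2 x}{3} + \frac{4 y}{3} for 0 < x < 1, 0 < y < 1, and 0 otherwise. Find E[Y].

E[Y] = ∫_0^1 ∫_0^1 y × f(x,y) dx dy
= \frac{11}{18}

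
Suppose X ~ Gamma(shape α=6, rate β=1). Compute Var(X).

For X ~ Gamma(shape α=6, rate β=1):
Var(X) = 6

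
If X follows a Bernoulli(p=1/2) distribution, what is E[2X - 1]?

For X ~ Bernoulli(p=1/2):
E[X] = \frac{1}{2}
E[2X - 1] = 2 × E[X] - 1 = 0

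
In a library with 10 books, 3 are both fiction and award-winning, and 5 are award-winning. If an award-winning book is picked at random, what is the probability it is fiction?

P(A ∩ B) = 3/10
P(B) = 5/10 = 1/2
P(A|B) = P(A ∩ B) / P(B) = (3/10) / (1/2) = 3/5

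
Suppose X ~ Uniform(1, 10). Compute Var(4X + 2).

For X ~ Uniform(1, 10):
Var(X) = \frac{27}{4}
Var(4X + 2) = (4)² × Var(X) = 16 × \frac{27}{4} = 108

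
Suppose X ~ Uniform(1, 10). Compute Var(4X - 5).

For X ~ Uniform(1, 10):
Var(X) = \frac{27}{4}
Var(4X - 5) = (4)² × Var(X) = 16 × \frac{27}{4} = 108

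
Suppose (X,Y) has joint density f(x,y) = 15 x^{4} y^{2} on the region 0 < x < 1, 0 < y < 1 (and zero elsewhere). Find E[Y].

E[Y] = ∫_0^1 ∫_0^1 y × f(x,y) dx dy
= \frac{3}{4}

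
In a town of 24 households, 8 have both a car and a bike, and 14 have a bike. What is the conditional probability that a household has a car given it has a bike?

P(A ∩ B) = 8/24 = 1/3
P(B) = 14/24 = 7/12
P(A|B) = P(A ∩ B) / P(B) = (1/3) / (7/12) = 4/7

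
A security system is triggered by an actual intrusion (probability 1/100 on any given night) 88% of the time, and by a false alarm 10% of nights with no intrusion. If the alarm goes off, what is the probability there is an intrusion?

Let D = the rare event, + = positive/flagged.
P(D) = 1/100
P(+|D) = 88/100 = 22/25
P(+|D') = 10/100 = 1/10
P(+) = P(+|D)P(D) + P(+|D')P(D')
     = \frac{22}{25} × \frac{1}{100} + \frac{1}{10} × \frac{99}{100}
     = \frac{539}{5000}
P(D|+) = P(+|D)P(D)/P(+) = \frac{4}{49}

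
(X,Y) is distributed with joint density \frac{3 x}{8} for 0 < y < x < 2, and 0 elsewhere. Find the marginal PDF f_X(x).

f_X(x) = ∫_0^x \frac{3 x}{8} dy = \frac{3 x^{2}}{8}
for 0 < x < 2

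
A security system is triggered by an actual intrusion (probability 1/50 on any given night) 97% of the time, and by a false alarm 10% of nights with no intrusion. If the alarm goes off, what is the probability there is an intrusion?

Let D = the rare event, + = positive/flagged.
P(D) = 1/50
P(+|D) = 97/100
P(+|D') = 10/100 = 1/10
P(+) = P(+|D)P(D) + P(+|D')P(D')
     = \frac{97}{100} × \frac{1}{50} + \frac{1}{10} × \frac{49}{50}
     = \frac{587}{5000}
P(D|+) = P(+|D)P(D)/P(+) = \frac{97}{587}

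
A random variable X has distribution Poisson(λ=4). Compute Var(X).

For X ~ Poisson(λ=4):
Var(X) = 4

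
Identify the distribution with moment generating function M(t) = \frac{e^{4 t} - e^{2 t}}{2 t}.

The MGF M(t) = \frac{e^{4 t} - e^{2 t}}{2 t} is the standard form for the Uniform distribution.
Comparing with the known MGF formula identifies: Uniform(2, 4)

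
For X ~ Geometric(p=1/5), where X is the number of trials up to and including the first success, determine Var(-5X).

For X ~ Geometric(p=1/5), where X is the number of trials up to and including the first success:
Var(X) = 20
Var(-5X) = (-5)² × Var(X) = 25 × 20 = 500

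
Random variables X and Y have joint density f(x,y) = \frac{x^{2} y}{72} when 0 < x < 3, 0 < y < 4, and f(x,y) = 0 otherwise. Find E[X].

f_X(x) = ∫_0^4 \frac{x^{2} y}{72} dy = \frac{x^{2}}{9}
E[X] = ∫_0^3 x × (\frac{x^{2}}{9}) dx = \frac{9}{4}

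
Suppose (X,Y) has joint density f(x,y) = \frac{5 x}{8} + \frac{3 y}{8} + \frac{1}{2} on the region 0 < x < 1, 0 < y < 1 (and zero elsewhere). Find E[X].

E[X] = ∫_0^1 ∫_0^1 x × f(x,y) dy dx
= ∫_0^1 ∫_0^1 x × (\frac{5 x}{8} + \frac{3 y}{8} + \frac{1}{2}) dy dx
= \frac{53}{96}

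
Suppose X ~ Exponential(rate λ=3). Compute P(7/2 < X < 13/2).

P(7/2 < X < 13/2) = ∫_{7/2}^{13/2} f(x) dx
where f(x) = 3 e^{- 3 x}
= - \frac{1 - e^{9}}{e^{\frac{39}{2}}}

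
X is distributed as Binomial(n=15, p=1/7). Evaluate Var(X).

For X ~ Binomial(n=15, p=1/7):
Var(X) = \frac{90}{49}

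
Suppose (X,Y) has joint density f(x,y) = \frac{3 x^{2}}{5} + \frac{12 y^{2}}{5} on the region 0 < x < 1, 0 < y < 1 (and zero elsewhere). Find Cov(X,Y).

E[XY] = ∫∫ xy × f(x,y) dx dy = \frac{3}{8}
E[X] = \frac{11}{20}
E[Y] = \frac{7}{10}
Cov(X,Y) = E[XY] - E[X]E[Y] = - \frac{1}{100}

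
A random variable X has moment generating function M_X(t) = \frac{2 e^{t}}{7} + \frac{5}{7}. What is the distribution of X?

The MGF M(t) = \frac{2 e^{t}}{7} + \frac{5}{7} is the standard form for the Bernoulli distribution.
Comparing with the known MGF formula identifies: Bernoulli(p=2/7)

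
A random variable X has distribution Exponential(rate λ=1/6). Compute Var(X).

For X ~ Exponential(rate λ=1/6):
Var(X) = 36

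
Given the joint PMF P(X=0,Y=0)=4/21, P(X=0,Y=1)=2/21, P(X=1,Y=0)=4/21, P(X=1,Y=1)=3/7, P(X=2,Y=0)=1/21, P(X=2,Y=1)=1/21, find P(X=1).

P(X=1) = P(X=1,Y=0) + P(X=1,Y=1)
= 4/21 + 3/7
= 13/21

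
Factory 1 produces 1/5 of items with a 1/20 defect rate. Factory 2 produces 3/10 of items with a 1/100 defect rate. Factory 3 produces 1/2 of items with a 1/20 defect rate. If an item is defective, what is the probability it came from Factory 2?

Using Bayes' theorem:
P(F1) = 1/5, P(D|F1) = 1/20
P(F2) = 3/10, P(D|F2) = 1/100
P(F3) = 1/2, P(D|F3) = 1/20
P(D) = P(D|F1)P(F1) + P(D|F2)P(F2) + P(D|F3)P(F3)
     = \frac{19}{500}
P(F2|D) = P(D|F2)P(F2) / P(D)
= \frac{3}{38}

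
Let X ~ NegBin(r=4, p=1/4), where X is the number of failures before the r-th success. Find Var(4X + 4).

For X ~ NegBin(r=4, p=1/4), where X is the number of failures before the r-th success:
Var(X) = 48
Var(4X + 4) = (4)² × Var(X) = 16 × 48 = 768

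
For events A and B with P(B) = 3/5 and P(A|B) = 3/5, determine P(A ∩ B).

By definition, P(A|B) = P(A ∩ B) / P(B)
So P(A ∩ B) = P(A|B) × P(B)
= 3/5 × 3/5
= 9/25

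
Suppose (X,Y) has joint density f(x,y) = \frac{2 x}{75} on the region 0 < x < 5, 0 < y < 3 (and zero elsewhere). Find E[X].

f_X(x) = ∫_0^3 \frac{2 x}{75} dy = \frac{2 x}{25}
E[X] = ∫_0^5 x × (\frac{2 x}{25}) dx = \frac{10}{3}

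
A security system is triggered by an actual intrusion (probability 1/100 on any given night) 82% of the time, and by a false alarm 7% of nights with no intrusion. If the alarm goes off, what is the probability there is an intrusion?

Let D = the rare event, + = positive/flagged.
P(D) = 1/100
P(+|D) = 82/100 = 41/50
P(+|D') = 7/100
P(+) = P(+|D)P(D) + P(+|D')P(D')
     = \frac{41}{50} × \frac{1}{100} + \frac{7}{100} × \frac{99}{100}
     = \frac{31}{400}
P(D|+) = P(+|D)P(D)/P(+) = \frac{82}{775}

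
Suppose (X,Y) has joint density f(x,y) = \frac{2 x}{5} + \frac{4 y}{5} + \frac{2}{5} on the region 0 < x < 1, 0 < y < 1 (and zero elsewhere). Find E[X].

E[X] = ∫_0^1 ∫_0^1 x × f(x,y) dy dx
= ∫_0^1 ∫_0^1 x × (\frac{2 x}{5} + \frac{4 y}{5} + \frac{2}{5}) dy dx
= \frac{8}{15}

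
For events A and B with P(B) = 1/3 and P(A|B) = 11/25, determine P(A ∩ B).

By definition, P(A|B) = P(A ∩ B) / P(B)
So P(A ∩ B) = P(A|B) × P(B)
= 11/25 × 1/3
= 11/75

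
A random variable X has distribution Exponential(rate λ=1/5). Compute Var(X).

For X ~ Exponential(rate λ=1/5):
Var(X) = 25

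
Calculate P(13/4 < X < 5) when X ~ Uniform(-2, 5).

P(13/4 < X < 5) = ∫_{13/4}^{5} f(x) dx
where f(x) = \frac{1}{7}
= \frac{1}{4}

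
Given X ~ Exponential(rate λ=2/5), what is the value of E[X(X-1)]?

E[X(X-1)] = E[X² - X] = E[X²] - E[X]
E[X] = \frac{5}{2}
E[X²] = Var(X) + (E[X])² = \frac{25}{4} + (\frac{5}{2})² = \frac{25}{2}
E[X(X-1)] = \frac{25}{2} - \frac{5}{2} = 10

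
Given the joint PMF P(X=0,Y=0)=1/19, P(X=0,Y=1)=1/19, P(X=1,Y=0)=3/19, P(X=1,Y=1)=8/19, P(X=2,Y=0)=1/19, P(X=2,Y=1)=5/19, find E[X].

First find marginal of X:
P(X=0) = 2/19
P(X=1) = 11/19
P(X=2) = 6/19
E[X] = 0 × 2/19 + 1 × 11/19 + 2 × 6/19 = 23/19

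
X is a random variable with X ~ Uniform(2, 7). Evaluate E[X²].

Using the identity E[X²] = Var(X) + (E[X])²:
E[X] = \frac{9}{2}
Var(X) = \frac{25}{12}
E[X²] = \frac{25}{12} + (\frac{9}{2})²
= \frac{67}{3}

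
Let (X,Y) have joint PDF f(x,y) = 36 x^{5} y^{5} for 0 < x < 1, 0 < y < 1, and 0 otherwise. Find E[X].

E[X] = ∫_0^1 ∫_0^1 x × f(x,y) dy dx
= ∫_0^1 ∫_0^1 x × (36 x^{5} y^{5}) dy dx
= \frac{6}{7}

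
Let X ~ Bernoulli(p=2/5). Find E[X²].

Using the identity E[X²] = Var(X) + (E[X])²:
E[X] = \frac{2}{5}
Var(X) = \frac{6}{25}
E[X²] = \frac{6}{25} + (\frac{2}{5})²
= \frac{2}{5}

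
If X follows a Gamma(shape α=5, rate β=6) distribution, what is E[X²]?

Using the identity E[X²] = Var(X) + (E[X])²:
E[X] = \frac{5}{6}
Var(X) = \frac{5}{36}
E[X²] = \frac{5}{36} + (\frac{5}{6})²
= \frac{5}{6}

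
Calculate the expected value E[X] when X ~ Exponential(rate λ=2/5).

For X ~ Exponential(rate λ=2/5), the expected value is:
E[X] = \frac{5}{2}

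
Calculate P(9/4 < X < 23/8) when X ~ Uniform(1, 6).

P(9/4 < X < 23/8) = ∫_{9/4}^{23/8} f(x) dx
where f(x) = \frac{1}{5}
= \frac{1}{8}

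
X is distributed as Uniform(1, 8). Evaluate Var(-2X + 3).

For X ~ Uniform(1, 8):
Var(X) = \frac{49}{12}
Var(-2X + 3) = (-2)² × Var(X) = 4 × \frac{49}{12} = \frac{49}{3}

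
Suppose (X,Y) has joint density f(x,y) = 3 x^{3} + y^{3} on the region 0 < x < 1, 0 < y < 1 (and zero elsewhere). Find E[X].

E[X] = ∫_0^1 ∫_0^1 x × f(x,y) dy dx
= ∫_0^1 ∫_0^1 x × (3 x^{3} + y^{3}) dy dx
= \frac{29}{40}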